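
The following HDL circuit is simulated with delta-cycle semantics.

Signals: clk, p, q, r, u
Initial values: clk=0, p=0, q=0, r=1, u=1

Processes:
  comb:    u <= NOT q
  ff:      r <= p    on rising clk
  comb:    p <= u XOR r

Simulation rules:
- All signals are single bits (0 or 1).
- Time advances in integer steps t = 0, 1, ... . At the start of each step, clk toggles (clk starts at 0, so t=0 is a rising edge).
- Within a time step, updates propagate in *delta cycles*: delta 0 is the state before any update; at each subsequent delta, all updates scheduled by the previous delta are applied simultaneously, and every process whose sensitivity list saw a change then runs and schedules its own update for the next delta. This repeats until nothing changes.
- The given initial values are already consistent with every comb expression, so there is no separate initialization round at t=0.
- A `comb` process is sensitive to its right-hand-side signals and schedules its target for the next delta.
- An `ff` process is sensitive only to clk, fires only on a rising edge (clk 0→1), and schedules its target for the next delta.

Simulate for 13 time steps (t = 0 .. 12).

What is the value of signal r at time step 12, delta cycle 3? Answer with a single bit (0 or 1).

0

t=0 Δ0: u=1 clk=0 r=1 p=0 q=0
  Δ1: clk:0→1
  Δ2: r:1→0
  Δ3: p:0→1
  (3Δ to stable)
t=1 Δ0: u=1 clk=1 r=0 p=1 q=0
  Δ1: clk:1→0
  (1Δ to stable)
t=2 Δ0: u=1 clk=0 r=0 p=1 q=0
  Δ1: clk:0→1
  Δ2: r:0→1
  Δ3: p:1→0
  (3Δ to stable)
t=3 Δ0: u=1 clk=1 r=1 p=0 q=0
  Δ1: clk:1→0
  (1Δ to stable)
t=4 Δ0: u=1 clk=0 r=1 p=0 q=0
  Δ1: clk:0→1
  Δ2: r:1→0
  Δ3: p:0→1
  (3Δ to stable)
t=5 Δ0: u=1 clk=1 r=0 p=1 q=0
  Δ1: clk:1→0
  (1Δ to stable)
t=6 Δ0: u=1 clk=0 r=0 p=1 q=0
  Δ1: clk:0→1
  Δ2: r:0→1
  Δ3: p:1→0
  (3Δ to stable)
t=7 Δ0: u=1 clk=1 r=1 p=0 q=0
  Δ1: clk:1→0
  (1Δ to stable)
t=8 Δ0: u=1 clk=0 r=1 p=0 q=0
  Δ1: clk:0→1
  Δ2: r:1→0
  Δ3: p:0→1
  (3Δ to stable)
t=9 Δ0: u=1 clk=1 r=0 p=1 q=0
  Δ1: clk:1→0
  (1Δ to stable)
t=10 Δ0: u=1 clk=0 r=0 p=1 q=0
  Δ1: clk:0→1
  Δ2: r:0→1
  Δ3: p:1→0
  (3Δ to stable)
t=11 Δ0: u=1 clk=1 r=1 p=0 q=0
  Δ1: clk:1→0
  (1Δ to stable)
t=12 Δ0: u=1 clk=0 r=1 p=0 q=0
  Δ1: clk:0→1
  Δ2: r:1→0
  Δ3: p:0→1
  (3Δ to stable)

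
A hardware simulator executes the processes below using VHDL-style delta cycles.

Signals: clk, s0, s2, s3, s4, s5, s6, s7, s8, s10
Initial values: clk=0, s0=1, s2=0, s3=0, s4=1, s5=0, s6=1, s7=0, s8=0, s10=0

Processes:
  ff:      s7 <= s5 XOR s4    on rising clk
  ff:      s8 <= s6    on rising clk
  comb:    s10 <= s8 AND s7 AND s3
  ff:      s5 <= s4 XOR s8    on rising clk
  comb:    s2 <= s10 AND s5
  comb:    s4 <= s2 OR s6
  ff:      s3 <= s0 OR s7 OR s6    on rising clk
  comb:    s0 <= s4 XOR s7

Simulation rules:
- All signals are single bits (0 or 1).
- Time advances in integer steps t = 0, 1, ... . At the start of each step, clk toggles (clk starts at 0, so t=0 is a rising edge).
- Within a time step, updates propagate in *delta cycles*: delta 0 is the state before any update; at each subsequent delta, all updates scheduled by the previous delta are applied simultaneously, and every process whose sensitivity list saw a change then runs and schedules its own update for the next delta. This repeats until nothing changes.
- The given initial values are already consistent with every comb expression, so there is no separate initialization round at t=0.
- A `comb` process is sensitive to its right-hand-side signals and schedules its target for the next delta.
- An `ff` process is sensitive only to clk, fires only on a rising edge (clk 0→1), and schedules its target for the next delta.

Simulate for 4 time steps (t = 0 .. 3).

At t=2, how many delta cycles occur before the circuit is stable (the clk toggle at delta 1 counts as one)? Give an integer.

t=0 Δ0: s0=1 clk=0 s7=0 s6=1 s2=0 s10=0 s5=0 s4=1 s3=0 s8=0
  Δ1: clk:0→1
  Δ2: s7:0→1, s5:0→1, s3:0→1, s8:0→1
  Δ3: s0:1→0, s10:0→1
  Δ4: s2:0→1
  (4Δ to stable)
t=1 Δ0: s0=0 clk=1 s7=1 s6=1 s2=1 s10=1 s5=1 s4=1 s3=1 s8=1
  Δ1: clk:1→0
  (1Δ to stable)
t=2 Δ0: s0=0 clk=0 s7=1 s6=1 s2=1 s10=1 s5=1 s4=1 s3=1 s8=1
  Δ1: clk:0→1
  Δ2: s7:1→0, s5:1→0
  Δ3: s0:0→1, s2:1→0, s10:1→0
  (3Δ to stable)
t=3 Δ0: s0=1 clk=1 s7=0 s6=1 s2=0 s10=0 s5=0 s4=1 s3=1 s8=1
  Δ1: clk:1→0
  (1Δ to stable)

3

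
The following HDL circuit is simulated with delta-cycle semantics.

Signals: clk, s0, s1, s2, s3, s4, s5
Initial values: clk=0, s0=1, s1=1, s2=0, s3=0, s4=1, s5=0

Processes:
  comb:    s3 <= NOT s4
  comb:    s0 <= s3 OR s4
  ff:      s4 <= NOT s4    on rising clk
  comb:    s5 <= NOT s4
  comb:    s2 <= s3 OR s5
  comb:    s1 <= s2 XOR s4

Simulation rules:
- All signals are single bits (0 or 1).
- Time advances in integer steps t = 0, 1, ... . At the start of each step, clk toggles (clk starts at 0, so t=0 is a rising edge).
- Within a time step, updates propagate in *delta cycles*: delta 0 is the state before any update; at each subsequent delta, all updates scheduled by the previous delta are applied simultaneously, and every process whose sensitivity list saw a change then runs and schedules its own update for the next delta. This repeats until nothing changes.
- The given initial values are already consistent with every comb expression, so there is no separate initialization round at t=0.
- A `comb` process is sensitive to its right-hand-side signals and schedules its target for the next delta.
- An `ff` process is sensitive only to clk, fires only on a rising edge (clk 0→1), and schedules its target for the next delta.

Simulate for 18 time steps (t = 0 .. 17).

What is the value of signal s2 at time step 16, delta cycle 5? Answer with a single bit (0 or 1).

1

t=0 Δ0: clk=0 s0=1 s1=1 s3=0 s5=0 s4=1 s2=0
  Δ1: clk:0→1
  Δ2: s4:1→0
  Δ3: s0:1→0, s1:1→0, s3:0→1, s5:0→1
  Δ4: s0:0→1, s2:0→1
  Δ5: s1:0→1
  (5Δ to stable)
t=1 Δ0: clk=1 s0=1 s1=1 s3=1 s5=1 s4=0 s2=1
  Δ1: clk:1→0
  (1Δ to stable)
t=2 Δ0: clk=0 s0=1 s1=1 s3=1 s5=1 s4=0 s2=1
  Δ1: clk:0→1
  Δ2: s4:0→1
  Δ3: s1:1→0, s3:1→0, s5:1→0
  Δ4: s2:1→0
  Δ5: s1:0→1
  (5Δ to stable)
t=3 Δ0: clk=1 s0=1 s1=1 s3=0 s5=0 s4=1 s2=0
  Δ1: clk:1→0
  (1Δ to stable)
t=4 Δ0: clk=0 s0=1 s1=1 s3=0 s5=0 s4=1 s2=0
  Δ1: clk:0→1
  Δ2: s4:1→0
  Δ3: s0:1→0, s1:1→0, s3:0→1, s5:0→1
  Δ4: s0:0→1, s2:0→1
  Δ5: s1:0→1
  (5Δ to stable)
t=5 Δ0: clk=1 s0=1 s1=1 s3=1 s5=1 s4=0 s2=1
  Δ1: clk:1→0
  (1Δ to stable)
t=6 Δ0: clk=0 s0=1 s1=1 s3=1 s5=1 s4=0 s2=1
  Δ1: clk:0→1
  Δ2: s4:0→1
  Δ3: s1:1→0, s3:1→0, s5:1→0
  Δ4: s2:1→0
  Δ5: s1:0→1
  (5Δ to stable)
t=7 Δ0: clk=1 s0=1 s1=1 s3=0 s5=0 s4=1 s2=0
  Δ1: clk:1→0
  (1Δ to stable)
t=8 Δ0: clk=0 s0=1 s1=1 s3=0 s5=0 s4=1 s2=0
  Δ1: clk:0→1
  Δ2: s4:1→0
  Δ3: s0:1→0, s1:1→0, s3:0→1, s5:0→1
  Δ4: s0:0→1, s2:0→1
  Δ5: s1:0→1
  (5Δ to stable)
t=9 Δ0: clk=1 s0=1 s1=1 s3=1 s5=1 s4=0 s2=1
  Δ1: clk:1→0
  (1Δ to stable)
t=10 Δ0: clk=0 s0=1 s1=1 s3=1 s5=1 s4=0 s2=1
  Δ1: clk:0→1
  Δ2: s4:0→1
  Δ3: s1:1→0, s3:1→0, s5:1→0
  Δ4: s2:1→0
  Δ5: s1:0→1
  (5Δ to stable)
t=11 Δ0: clk=1 s0=1 s1=1 s3=0 s5=0 s4=1 s2=0
  Δ1: clk:1→0
  (1Δ to stable)
t=12 Δ0: clk=0 s0=1 s1=1 s3=0 s5=0 s4=1 s2=0
  Δ1: clk:0→1
  Δ2: s4:1→0
  Δ3: s0:1→0, s1:1→0, s3:0→1, s5:0→1
  Δ4: s0:0→1, s2:0→1
  Δ5: s1:0→1
  (5Δ to stable)
t=13 Δ0: clk=1 s0=1 s1=1 s3=1 s5=1 s4=0 s2=1
  Δ1: clk:1→0
  (1Δ to stable)
t=14 Δ0: clk=0 s0=1 s1=1 s3=1 s5=1 s4=0 s2=1
  Δ1: clk:0→1
  Δ2: s4:0→1
  Δ3: s1:1→0, s3:1→0, s5:1→0
  Δ4: s2:1→0
  Δ5: s1:0→1
  (5Δ to stable)
t=15 Δ0: clk=1 s0=1 s1=1 s3=0 s5=0 s4=1 s2=0
  Δ1: clk:1→0
  (1Δ to stable)
t=16 Δ0: clk=0 s0=1 s1=1 s3=0 s5=0 s4=1 s2=0
  Δ1: clk:0→1
  Δ2: s4:1→0
  Δ3: s0:1→0, s1:1→0, s3:0→1, s5:0→1
  Δ4: s0:0→1, s2:0→1
  Δ5: s1:0→1
  (5Δ to stable)
t=17 Δ0: clk=1 s0=1 s1=1 s3=1 s5=1 s4=0 s2=1
  Δ1: clk:1→0
  (1Δ to stable)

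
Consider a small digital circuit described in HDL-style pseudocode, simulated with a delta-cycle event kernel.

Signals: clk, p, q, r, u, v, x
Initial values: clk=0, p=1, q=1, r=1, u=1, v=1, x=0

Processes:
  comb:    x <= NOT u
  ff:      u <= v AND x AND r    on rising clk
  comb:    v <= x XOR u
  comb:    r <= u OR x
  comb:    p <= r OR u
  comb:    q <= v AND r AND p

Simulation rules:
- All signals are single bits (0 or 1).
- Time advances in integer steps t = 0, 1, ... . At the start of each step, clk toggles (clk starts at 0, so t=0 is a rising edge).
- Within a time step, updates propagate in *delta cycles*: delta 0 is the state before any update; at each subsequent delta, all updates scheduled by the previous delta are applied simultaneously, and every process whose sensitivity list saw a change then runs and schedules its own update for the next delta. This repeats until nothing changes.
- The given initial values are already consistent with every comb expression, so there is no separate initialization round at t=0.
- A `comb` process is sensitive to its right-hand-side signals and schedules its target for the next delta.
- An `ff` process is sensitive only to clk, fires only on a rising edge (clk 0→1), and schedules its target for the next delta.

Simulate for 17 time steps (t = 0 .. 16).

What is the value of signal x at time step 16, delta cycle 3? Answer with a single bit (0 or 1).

1

[bits: p,clk,r,x,v,q,u]
t=0: Δ0=1010111 Δ1=1110111 Δ2=1110110 Δ3=1101010 Δ4=0111100 Δ5=1111100 Δ6=1111110 | 6Δ
t=1: Δ0=1111110 Δ1=1011110 | 1Δ
t=2: Δ0=1011110 Δ1=1111110 Δ2=1111111 Δ3=1110011 Δ4=1110101 Δ5=1110111 | 5Δ
t=3: Δ0=1110111 Δ1=1010111 | 1Δ
t=4: Δ0=1010111 Δ1=1110111 Δ2=1110110 Δ3=1101010 Δ4=0111100 Δ5=1111100 Δ6=1111110 | 6Δ
t=5: Δ0=1111110 Δ1=1011110 | 1Δ
t=6: Δ0=1011110 Δ1=1111110 Δ2=1111111 Δ3=1110011 Δ4=1110101 Δ5=1110111 | 5Δ
t=7: Δ0=1110111 Δ1=1010111 | 1Δ
t=8: Δ0=1010111 Δ1=1110111 Δ2=1110110 Δ3=1101010 Δ4=0111100 Δ5=1111100 Δ6=1111110 | 6Δ
t=9: Δ0=1111110 Δ1=1011110 | 1Δ
t=10: Δ0=1011110 Δ1=1111110 Δ2=1111111 Δ3=1110011 Δ4=1110101 Δ5=1110111 | 5Δ
t=11: Δ0=1110111 Δ1=1010111 | 1Δ
t=12: Δ0=1010111 Δ1=1110111 Δ2=1110110 Δ3=1101010 Δ4=0111100 Δ5=1111100 Δ6=1111110 | 6Δ
t=13: Δ0=1111110 Δ1=1011110 | 1Δ
t=14: Δ0=1011110 Δ1=1111110 Δ2=1111111 Δ3=1110011 Δ4=1110101 Δ5=1110111 | 5Δ
t=15: Δ0=1110111 Δ1=1010111 | 1Δ
t=16: Δ0=1010111 Δ1=1110111 Δ2=1110110 Δ3=1101010 Δ4=0111100 Δ5=1111100 Δ6=1111110 | 6Δ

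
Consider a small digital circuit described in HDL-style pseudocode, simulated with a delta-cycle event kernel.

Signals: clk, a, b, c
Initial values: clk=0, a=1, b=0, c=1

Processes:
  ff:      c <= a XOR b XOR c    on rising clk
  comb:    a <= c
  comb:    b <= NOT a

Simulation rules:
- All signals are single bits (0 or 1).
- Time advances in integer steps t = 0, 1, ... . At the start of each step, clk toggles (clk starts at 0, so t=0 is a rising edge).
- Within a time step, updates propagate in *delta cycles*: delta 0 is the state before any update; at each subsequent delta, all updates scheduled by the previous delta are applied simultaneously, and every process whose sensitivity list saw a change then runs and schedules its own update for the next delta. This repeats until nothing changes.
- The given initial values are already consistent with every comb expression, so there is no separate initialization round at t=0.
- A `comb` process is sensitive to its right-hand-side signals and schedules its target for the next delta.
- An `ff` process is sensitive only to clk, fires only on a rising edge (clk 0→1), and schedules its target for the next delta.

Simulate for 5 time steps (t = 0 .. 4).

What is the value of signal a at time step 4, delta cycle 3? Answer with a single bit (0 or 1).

0

[bits: b,clk,a,c]
t=0: Δ0=0011 Δ1=0111 Δ2=0110 Δ3=0100 Δ4=1100 | 4Δ
t=1: Δ0=1100 Δ1=1000 | 1Δ
t=2: Δ0=1000 Δ1=1100 Δ2=1101 Δ3=1111 Δ4=0111 | 4Δ
t=3: Δ0=0111 Δ1=0011 | 1Δ
t=4: Δ0=0011 Δ1=0111 Δ2=0110 Δ3=0100 Δ4=1100 | 4Δ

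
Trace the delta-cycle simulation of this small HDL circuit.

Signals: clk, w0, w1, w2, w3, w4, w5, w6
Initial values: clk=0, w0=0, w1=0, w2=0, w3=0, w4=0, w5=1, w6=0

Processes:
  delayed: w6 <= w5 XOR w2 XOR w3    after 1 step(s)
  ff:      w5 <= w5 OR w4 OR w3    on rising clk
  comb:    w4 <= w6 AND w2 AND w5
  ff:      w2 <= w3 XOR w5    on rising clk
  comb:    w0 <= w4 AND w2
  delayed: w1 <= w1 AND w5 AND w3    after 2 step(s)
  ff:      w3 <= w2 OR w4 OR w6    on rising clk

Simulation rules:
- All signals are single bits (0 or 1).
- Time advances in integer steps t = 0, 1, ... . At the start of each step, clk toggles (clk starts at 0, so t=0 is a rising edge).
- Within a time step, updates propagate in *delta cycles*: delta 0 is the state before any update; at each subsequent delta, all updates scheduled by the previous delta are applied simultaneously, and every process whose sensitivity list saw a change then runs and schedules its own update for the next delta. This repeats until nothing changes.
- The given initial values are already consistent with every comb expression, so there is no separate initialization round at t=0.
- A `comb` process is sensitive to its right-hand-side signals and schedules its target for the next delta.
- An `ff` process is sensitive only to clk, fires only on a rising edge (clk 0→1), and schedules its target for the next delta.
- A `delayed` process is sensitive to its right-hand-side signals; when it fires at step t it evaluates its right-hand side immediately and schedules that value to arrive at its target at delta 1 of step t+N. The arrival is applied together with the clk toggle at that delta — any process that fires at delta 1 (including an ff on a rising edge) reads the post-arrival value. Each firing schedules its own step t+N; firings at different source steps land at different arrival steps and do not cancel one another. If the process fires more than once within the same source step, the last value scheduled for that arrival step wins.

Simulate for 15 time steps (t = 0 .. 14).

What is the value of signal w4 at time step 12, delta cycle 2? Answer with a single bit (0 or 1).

0

t=0 Δ0: w2=0 w4=0 clk=0 w6=0 w3=0 w0=0 w5=1 w1=0
  Δ1: clk:0→1
  Δ2: w2:0→1
  (2Δ to stable)
t=1 Δ0: w2=1 w4=0 clk=1 w6=0 w3=0 w0=0 w5=1 w1=0
  Δ1: clk:1→0
  (1Δ to stable)
t=2 Δ0: w2=1 w4=0 clk=0 w6=0 w3=0 w0=0 w5=1 w1=0
  Δ1: clk:0→1
  Δ2: w3:0→1
  (2Δ to stable)
t=3 Δ0: w2=1 w4=0 clk=1 w6=0 w3=1 w0=0 w5=1 w1=0
  Δ1: clk:1→0, w6:0→1
  Δ2: w4:0→1
  Δ3: w0:0→1
  (3Δ to stable)
t=4 Δ0: w2=1 w4=1 clk=0 w6=1 w3=1 w0=1 w5=1 w1=0
  Δ1: clk:0→1
  Δ2: w2:1→0
  Δ3: w4:1→0, w0:1→0
  (3Δ to stable)
t=5 Δ0: w2=0 w4=0 clk=1 w6=1 w3=1 w0=0 w5=1 w1=0
  Δ1: clk:1→0, w6:1→0
  (1Δ to stable)
t=6 Δ0: w2=0 w4=0 clk=0 w6=0 w3=1 w0=0 w5=1 w1=0
  Δ1: clk:0→1
  Δ2: w3:1→0
  (2Δ to stable)
t=7 Δ0: w2=0 w4=0 clk=1 w6=0 w3=0 w0=0 w5=1 w1=0
  Δ1: clk:1→0, w6:0→1
  (1Δ to stable)
t=8 Δ0: w2=0 w4=0 clk=0 w6=1 w3=0 w0=0 w5=1 w1=0
  Δ1: clk:0→1
  Δ2: w2:0→1, w3:0→1
  Δ3: w4:0→1
  Δ4: w0:0→1
  (4Δ to stable)
t=9 Δ0: w2=1 w4=1 clk=1 w6=1 w3=1 w0=1 w5=1 w1=0
  Δ1: clk:1→0
  (1Δ to stable)
t=10 Δ0: w2=1 w4=1 clk=0 w6=1 w3=1 w0=1 w5=1 w1=0
  Δ1: clk:0→1
  Δ2: w2:1→0
  Δ3: w4:1→0, w0:1→0
  (3Δ to stable)
t=11 Δ0: w2=0 w4=0 clk=1 w6=1 w3=1 w0=0 w5=1 w1=0
  Δ1: clk:1→0, w6:1→0
  (1Δ to stable)
t=12 Δ0: w2=0 w4=0 clk=0 w6=0 w3=1 w0=0 w5=1 w1=0
  Δ1: clk:0→1
  Δ2: w3:1→0
  (2Δ to stable)
t=13 Δ0: w2=0 w4=0 clk=1 w6=0 w3=0 w0=0 w5=1 w1=0
  Δ1: clk:1→0, w6:0→1
  (1Δ to stable)
t=14 Δ0: w2=0 w4=0 clk=0 w6=1 w3=0 w0=0 w5=1 w1=0
  Δ1: clk:0→1
  Δ2: w2:0→1, w3:0→1
  Δ3: w4:0→1
  Δ4: w0:0→1
  (4Δ to stable)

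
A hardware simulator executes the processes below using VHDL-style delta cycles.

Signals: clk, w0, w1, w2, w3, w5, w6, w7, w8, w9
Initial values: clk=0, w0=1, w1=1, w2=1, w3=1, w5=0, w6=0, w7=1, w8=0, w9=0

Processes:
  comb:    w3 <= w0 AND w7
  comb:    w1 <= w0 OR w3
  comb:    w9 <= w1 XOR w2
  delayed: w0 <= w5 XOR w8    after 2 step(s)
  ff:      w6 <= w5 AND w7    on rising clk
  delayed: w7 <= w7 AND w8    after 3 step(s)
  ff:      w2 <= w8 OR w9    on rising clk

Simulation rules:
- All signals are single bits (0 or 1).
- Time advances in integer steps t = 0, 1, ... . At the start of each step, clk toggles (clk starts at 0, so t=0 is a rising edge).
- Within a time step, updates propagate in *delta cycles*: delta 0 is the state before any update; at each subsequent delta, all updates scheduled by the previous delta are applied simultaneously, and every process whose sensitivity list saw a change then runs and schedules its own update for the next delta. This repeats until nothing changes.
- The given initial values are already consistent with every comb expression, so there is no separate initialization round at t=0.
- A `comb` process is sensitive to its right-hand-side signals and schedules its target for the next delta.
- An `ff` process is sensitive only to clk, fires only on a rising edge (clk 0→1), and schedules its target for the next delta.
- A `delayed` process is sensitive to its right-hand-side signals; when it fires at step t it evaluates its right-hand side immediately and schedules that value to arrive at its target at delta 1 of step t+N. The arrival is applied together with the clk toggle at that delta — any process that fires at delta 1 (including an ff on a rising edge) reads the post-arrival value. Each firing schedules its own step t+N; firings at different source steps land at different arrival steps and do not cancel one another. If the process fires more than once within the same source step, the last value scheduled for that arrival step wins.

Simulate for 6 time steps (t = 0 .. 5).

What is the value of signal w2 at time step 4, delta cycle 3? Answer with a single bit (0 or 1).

t0.Δ0 w7=1 w5=0 w6=0 w0=1 w2=1 w1=1 clk=0 w9=0 w8=0 w3=1
t0.Δ1 w7=1 w5=0 w6=0 w0=1 w2=1 w1=1 clk=1 w9=0 w8=0 w3=1
t0.Δ2 w7=1 w5=0 w6=0 w0=1 w2=0 w1=1 clk=1 w9=0 w8=0 w3=1
t0.Δ3 w7=1 w5=0 w6=0 w0=1 w2=0 w1=1 clk=1 w9=1 w8=0 w3=1
t1.Δ0 w7=1 w5=0 w6=0 w0=1 w2=0 w1=1 clk=1 w9=1 w8=0 w3=1
t1.Δ1 w7=1 w5=0 w6=0 w0=1 w2=0 w1=1 clk=0 w9=1 w8=0 w3=1
t2.Δ0 w7=1 w5=0 w6=0 w0=1 w2=0 w1=1 clk=0 w9=1 w8=0 w3=1
t2.Δ1 w7=1 w5=0 w6=0 w0=1 w2=0 w1=1 clk=1 w9=1 w8=0 w3=1
t2.Δ2 w7=1 w5=0 w6=0 w0=1 w2=1 w1=1 clk=1 w9=1 w8=0 w3=1
t2.Δ3 w7=1 w5=0 w6=0 w0=1 w2=1 w1=1 clk=1 w9=0 w8=0 w3=1
t3.Δ0 w7=1 w5=0 w6=0 w0=1 w2=1 w1=1 clk=1 w9=0 w8=0 w3=1
t3.Δ1 w7=1 w5=0 w6=0 w0=1 w2=1 w1=1 clk=0 w9=0 w8=0 w3=1
t4.Δ0 w7=1 w5=0 w6=0 w0=1 w2=1 w1=1 clk=0 w9=0 w8=0 w3=1
t4.Δ1 w7=1 w5=0 w6=0 w0=1 w2=1 w1=1 clk=1 w9=0 w8=0 w3=1
t4.Δ2 w7=1 w5=0 w6=0 w0=1 w2=0 w1=1 clk=1 w9=0 w8=0 w3=1
t4.Δ3 w7=1 w5=0 w6=0 w0=1 w2=0 w1=1 clk=1 w9=1 w8=0 w3=1
t5.Δ0 w7=1 w5=0 w6=0 w0=1 w2=0 w1=1 clk=1 w9=1 w8=0 w3=1
t5.Δ1 w7=1 w5=0 w6=0 w0=1 w2=0 w1=1 clk=0 w9=1 w8=0 w3=1

0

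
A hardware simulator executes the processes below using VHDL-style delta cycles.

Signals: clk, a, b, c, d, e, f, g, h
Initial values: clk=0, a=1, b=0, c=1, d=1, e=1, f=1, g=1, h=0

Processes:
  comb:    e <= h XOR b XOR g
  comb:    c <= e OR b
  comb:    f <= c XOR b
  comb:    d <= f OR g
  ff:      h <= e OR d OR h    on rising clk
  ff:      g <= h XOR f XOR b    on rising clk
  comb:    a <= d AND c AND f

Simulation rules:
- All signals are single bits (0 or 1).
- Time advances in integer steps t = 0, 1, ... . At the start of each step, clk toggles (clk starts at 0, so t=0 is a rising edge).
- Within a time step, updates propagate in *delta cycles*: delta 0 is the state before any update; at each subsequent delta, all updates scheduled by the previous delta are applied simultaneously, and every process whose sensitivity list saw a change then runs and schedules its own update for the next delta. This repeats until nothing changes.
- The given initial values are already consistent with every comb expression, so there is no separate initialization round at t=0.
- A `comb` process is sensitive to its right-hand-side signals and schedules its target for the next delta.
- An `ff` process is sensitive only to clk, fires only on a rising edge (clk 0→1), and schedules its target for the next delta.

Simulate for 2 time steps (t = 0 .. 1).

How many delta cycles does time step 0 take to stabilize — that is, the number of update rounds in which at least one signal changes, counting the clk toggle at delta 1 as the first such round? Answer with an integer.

5

[bits: f,clk,a,e,d,h,g,c,b]
t=0: Δ0=101110110 Δ1=111110110 Δ2=111111110 Δ3=111011110 Δ4=111011100 Δ5=010011100 | 5Δ
t=1: Δ0=010011100 Δ1=000011100 | 1Δ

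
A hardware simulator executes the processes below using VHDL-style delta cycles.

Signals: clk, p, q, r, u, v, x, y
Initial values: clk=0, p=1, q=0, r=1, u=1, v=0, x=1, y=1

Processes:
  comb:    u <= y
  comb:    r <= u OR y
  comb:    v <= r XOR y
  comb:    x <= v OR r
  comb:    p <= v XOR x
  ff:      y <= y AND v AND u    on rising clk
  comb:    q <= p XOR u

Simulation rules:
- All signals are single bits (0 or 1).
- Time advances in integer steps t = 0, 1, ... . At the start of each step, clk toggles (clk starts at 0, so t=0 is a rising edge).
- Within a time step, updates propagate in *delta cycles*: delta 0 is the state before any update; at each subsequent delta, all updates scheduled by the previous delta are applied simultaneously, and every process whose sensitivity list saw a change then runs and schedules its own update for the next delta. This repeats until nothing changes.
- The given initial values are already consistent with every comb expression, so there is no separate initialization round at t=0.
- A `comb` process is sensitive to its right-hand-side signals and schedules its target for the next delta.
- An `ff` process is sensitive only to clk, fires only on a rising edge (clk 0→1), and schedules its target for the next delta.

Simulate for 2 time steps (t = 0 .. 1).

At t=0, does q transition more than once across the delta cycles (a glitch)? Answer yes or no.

yes

t0.Δ0 x=1 p=1 v=0 q=0 clk=0 r=1 y=1 u=1
t0.Δ1 x=1 p=1 v=0 q=0 clk=1 r=1 y=1 u=1
t0.Δ2 x=1 p=1 v=0 q=0 clk=1 r=1 y=0 u=1
t0.Δ3 x=1 p=1 v=1 q=0 clk=1 r=1 y=0 u=0
t0.Δ4 x=1 p=0 v=1 q=1 clk=1 r=0 y=0 u=0
t0.Δ5 x=1 p=0 v=0 q=0 clk=1 r=0 y=0 u=0
t0.Δ6 x=0 p=1 v=0 q=0 clk=1 r=0 y=0 u=0
t0.Δ7 x=0 p=0 v=0 q=1 clk=1 r=0 y=0 u=0
t0.Δ8 x=0 p=0 v=0 q=0 clk=1 r=0 y=0 u=0
t1.Δ0 x=0 p=0 v=0 q=0 clk=1 r=0 y=0 u=0
t1.Δ1 x=0 p=0 v=0 q=0 clk=0 r=0 y=0 u=0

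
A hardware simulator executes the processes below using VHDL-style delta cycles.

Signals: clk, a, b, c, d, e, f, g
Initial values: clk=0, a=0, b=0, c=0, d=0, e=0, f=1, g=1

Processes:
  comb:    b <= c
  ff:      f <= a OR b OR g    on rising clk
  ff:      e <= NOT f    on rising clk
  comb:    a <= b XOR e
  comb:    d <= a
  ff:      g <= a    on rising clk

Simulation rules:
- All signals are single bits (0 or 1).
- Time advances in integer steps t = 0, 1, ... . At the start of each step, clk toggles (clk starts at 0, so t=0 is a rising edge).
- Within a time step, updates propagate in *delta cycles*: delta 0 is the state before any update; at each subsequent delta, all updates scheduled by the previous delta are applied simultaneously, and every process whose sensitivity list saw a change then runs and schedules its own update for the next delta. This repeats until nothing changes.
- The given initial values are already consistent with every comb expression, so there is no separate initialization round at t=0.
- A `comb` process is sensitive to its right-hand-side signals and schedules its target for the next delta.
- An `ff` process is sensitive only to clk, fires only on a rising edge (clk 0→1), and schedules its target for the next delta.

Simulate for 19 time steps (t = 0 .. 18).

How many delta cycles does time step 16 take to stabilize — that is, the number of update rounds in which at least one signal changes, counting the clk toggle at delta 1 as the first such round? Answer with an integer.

[bits: g,c,b,e,clk,a,f,d]
t=0: Δ0=10000010 Δ1=10001010 Δ2=00001010 | 2Δ
t=1: Δ0=00001010 Δ1=00000010 | 1Δ
t=2: Δ0=00000010 Δ1=00001010 Δ2=00001000 | 2Δ
t=3: Δ0=00001000 Δ1=00000000 | 1Δ
t=4: Δ0=00000000 Δ1=00001000 Δ2=00011000 Δ3=00011100 Δ4=00011101 | 4Δ
t=5: Δ0=00011101 Δ1=00010101 | 1Δ
t=6: Δ0=00010101 Δ1=00011101 Δ2=10011111 | 2Δ
t=7: Δ0=10011111 Δ1=10010111 | 1Δ
t=8: Δ0=10010111 Δ1=10011111 Δ2=10001111 Δ3=10001011 Δ4=10001010 | 4Δ
t=9: Δ0=10001010 Δ1=10000010 | 1Δ
t=10: Δ0=10000010 Δ1=10001010 Δ2=00001010 | 2Δ
t=11: Δ0=00001010 Δ1=00000010 | 1Δ
t=12: Δ0=00000010 Δ1=00001010 Δ2=00001000 | 2Δ
t=13: Δ0=00001000 Δ1=00000000 | 1Δ
t=14: Δ0=00000000 Δ1=00001000 Δ2=00011000 Δ3=00011100 Δ4=00011101 | 4Δ
t=15: Δ0=00011101 Δ1=00010101 | 1Δ
t=16: Δ0=00010101 Δ1=00011101 Δ2=10011111 | 2Δ
t=17: Δ0=10011111 Δ1=10010111 | 1Δ
t=18: Δ0=10010111 Δ1=10011111 Δ2=10001111 Δ3=10001011 Δ4=10001010 | 4Δ

2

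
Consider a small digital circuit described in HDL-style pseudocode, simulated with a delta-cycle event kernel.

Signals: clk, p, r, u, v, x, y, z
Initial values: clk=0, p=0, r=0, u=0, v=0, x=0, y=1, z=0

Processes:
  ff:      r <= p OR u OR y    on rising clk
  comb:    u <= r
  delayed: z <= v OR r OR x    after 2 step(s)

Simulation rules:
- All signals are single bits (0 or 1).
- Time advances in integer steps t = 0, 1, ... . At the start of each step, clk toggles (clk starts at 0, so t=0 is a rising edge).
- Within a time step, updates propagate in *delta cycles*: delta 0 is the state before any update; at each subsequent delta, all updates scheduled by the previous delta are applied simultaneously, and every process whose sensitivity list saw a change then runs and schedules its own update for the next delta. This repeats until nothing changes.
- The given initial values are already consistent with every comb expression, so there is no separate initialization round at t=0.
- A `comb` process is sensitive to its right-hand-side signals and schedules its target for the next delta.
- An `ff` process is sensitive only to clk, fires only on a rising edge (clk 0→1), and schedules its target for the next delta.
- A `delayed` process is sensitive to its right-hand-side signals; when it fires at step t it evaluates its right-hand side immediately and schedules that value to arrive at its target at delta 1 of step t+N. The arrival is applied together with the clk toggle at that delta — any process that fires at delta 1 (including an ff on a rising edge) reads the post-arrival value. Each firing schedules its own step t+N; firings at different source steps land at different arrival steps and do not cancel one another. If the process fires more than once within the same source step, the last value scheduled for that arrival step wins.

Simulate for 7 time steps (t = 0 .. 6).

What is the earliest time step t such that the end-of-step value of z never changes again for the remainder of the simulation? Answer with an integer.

[bits: u,v,z,x,r,y,clk,p]
t=0: Δ0=00000100 Δ1=00000110 Δ2=00001110 Δ3=10001110 | 3Δ
t=1: Δ0=10001110 Δ1=10001100 | 1Δ
t=2: Δ0=10001100 Δ1=10101110 | 1Δ
t=3: Δ0=10101110 Δ1=10101100 | 1Δ
t=4: Δ0=10101100 Δ1=10101110 | 1Δ
t=5: Δ0=10101110 Δ1=10101100 | 1Δ
t=6: Δ0=10101100 Δ1=10101110 | 1Δ

2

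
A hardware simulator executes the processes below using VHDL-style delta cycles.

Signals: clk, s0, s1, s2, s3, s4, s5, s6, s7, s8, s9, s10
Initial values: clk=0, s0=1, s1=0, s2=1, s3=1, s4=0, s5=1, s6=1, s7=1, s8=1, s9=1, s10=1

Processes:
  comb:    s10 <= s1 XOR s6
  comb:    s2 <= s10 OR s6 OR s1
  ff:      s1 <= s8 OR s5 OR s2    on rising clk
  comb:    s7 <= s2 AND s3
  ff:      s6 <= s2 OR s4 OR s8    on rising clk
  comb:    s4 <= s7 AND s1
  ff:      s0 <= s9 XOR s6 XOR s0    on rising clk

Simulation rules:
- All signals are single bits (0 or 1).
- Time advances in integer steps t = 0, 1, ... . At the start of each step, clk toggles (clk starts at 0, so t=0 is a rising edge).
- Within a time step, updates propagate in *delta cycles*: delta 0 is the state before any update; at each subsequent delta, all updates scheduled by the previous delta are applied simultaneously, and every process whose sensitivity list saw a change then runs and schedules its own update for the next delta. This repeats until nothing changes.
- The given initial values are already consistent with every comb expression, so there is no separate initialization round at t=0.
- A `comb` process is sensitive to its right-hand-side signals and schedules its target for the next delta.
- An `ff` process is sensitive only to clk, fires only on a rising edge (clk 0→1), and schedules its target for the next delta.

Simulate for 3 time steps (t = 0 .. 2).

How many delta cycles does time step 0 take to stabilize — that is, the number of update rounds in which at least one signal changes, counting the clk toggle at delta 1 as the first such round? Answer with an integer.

[bits: s3,s7,s0,s2,s8,s9,s4,s10,clk,s6,s5,s1]
t=0: Δ0=111111010110 Δ1=111111011110 Δ2=111111011111 Δ3=111111101111 | 3Δ
t=1: Δ0=111111101111 Δ1=111111100111 | 1Δ
t=2: Δ0=111111100111 Δ1=111111101111 | 1Δ

3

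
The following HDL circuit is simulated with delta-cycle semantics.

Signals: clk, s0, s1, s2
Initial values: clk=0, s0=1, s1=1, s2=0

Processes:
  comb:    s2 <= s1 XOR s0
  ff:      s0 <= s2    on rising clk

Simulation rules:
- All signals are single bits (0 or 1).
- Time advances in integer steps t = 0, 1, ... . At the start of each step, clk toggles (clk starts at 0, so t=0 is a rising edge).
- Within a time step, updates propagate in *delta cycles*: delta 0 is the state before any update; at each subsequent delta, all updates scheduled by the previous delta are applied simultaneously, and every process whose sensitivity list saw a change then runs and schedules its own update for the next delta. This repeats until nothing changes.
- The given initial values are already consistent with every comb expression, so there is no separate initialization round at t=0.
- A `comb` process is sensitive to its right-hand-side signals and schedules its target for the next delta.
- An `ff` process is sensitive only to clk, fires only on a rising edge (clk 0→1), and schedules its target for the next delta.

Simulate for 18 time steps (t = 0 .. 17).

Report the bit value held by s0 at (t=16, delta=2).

[bits: s1,s2,s0,clk]
t=0: Δ0=1010 Δ1=1011 Δ2=1001 Δ3=1101 | 3Δ
t=1: Δ0=1101 Δ1=1100 | 1Δ
t=2: Δ0=1100 Δ1=1101 Δ2=1111 Δ3=1011 | 3Δ
t=3: Δ0=1011 Δ1=1010 | 1Δ
t=4: Δ0=1010 Δ1=1011 Δ2=1001 Δ3=1101 | 3Δ
t=5: Δ0=1101 Δ1=1100 | 1Δ
t=6: Δ0=1100 Δ1=1101 Δ2=1111 Δ3=1011 | 3Δ
t=7: Δ0=1011 Δ1=1010 | 1Δ
t=8: Δ0=1010 Δ1=1011 Δ2=1001 Δ3=1101 | 3Δ
t=9: Δ0=1101 Δ1=1100 | 1Δ
t=10: Δ0=1100 Δ1=1101 Δ2=1111 Δ3=1011 | 3Δ
t=11: Δ0=1011 Δ1=1010 | 1Δ
t=12: Δ0=1010 Δ1=1011 Δ2=1001 Δ3=1101 | 3Δ
t=13: Δ0=1101 Δ1=1100 | 1Δ
t=14: Δ0=1100 Δ1=1101 Δ2=1111 Δ3=1011 | 3Δ
t=15: Δ0=1011 Δ1=1010 | 1Δ
t=16: Δ0=1010 Δ1=1011 Δ2=1001 Δ3=1101 | 3Δ
t=17: Δ0=1101 Δ1=1100 | 1Δ

0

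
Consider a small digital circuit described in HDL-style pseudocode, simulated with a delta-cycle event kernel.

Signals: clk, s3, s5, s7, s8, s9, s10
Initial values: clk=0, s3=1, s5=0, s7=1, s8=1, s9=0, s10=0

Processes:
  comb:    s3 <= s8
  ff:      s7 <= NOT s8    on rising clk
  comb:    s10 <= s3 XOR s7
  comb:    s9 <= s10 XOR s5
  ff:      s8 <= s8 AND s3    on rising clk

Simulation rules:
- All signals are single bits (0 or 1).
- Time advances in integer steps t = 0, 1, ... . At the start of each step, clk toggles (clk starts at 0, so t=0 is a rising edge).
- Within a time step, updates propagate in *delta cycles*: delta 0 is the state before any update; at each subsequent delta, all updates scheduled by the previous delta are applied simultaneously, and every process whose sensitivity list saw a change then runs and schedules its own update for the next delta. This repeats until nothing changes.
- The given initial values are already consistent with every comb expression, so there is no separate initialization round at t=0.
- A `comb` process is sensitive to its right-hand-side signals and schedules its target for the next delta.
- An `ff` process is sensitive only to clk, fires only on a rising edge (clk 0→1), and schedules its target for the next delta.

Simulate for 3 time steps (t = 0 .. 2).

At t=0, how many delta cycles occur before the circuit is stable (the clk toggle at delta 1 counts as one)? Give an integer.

4

t=0 Δ0: s10=0 clk=0 s9=0 s8=1 s7=1 s5=0 s3=1
  Δ1: clk:0→1
  Δ2: s7:1→0
  Δ3: s10:0→1
  Δ4: s9:0→1
  (4Δ to stable)
t=1 Δ0: s10=1 clk=1 s9=1 s8=1 s7=0 s5=0 s3=1
  Δ1: clk:1→0
  (1Δ to stable)
t=2 Δ0: s10=1 clk=0 s9=1 s8=1 s7=0 s5=0 s3=1
  Δ1: clk:0→1
  (1Δ to stable)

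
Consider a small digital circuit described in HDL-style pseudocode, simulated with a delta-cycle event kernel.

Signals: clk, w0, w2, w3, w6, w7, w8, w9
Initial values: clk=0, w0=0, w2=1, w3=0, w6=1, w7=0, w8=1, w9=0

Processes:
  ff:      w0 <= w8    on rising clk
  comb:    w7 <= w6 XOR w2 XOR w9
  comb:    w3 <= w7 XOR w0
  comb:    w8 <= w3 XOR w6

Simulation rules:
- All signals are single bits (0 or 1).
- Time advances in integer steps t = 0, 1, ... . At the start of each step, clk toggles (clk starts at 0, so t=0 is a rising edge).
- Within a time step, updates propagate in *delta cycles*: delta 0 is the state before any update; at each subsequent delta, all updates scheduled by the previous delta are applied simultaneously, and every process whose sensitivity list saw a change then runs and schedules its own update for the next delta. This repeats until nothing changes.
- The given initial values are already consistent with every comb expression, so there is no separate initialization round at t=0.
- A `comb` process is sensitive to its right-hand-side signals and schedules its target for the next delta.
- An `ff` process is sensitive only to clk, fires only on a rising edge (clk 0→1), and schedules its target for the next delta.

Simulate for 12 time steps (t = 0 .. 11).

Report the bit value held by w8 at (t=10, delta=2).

0

t0.Δ0 w7=0 w3=0 w6=1 w2=1 w0=0 w9=0 clk=0 w8=1
t0.Δ1 w7=0 w3=0 w6=1 w2=1 w0=0 w9=0 clk=1 w8=1
t0.Δ2 w7=0 w3=0 w6=1 w2=1 w0=1 w9=0 clk=1 w8=1
t0.Δ3 w7=0 w3=1 w6=1 w2=1 w0=1 w9=0 clk=1 w8=1
t0.Δ4 w7=0 w3=1 w6=1 w2=1 w0=1 w9=0 clk=1 w8=0
t1.Δ0 w7=0 w3=1 w6=1 w2=1 w0=1 w9=0 clk=1 w8=0
t1.Δ1 w7=0 w3=1 w6=1 w2=1 w0=1 w9=0 clk=0 w8=0
t2.Δ0 w7=0 w3=1 w6=1 w2=1 w0=1 w9=0 clk=0 w8=0
t2.Δ1 w7=0 w3=1 w6=1 w2=1 w0=1 w9=0 clk=1 w8=0
t2.Δ2 w7=0 w3=1 w6=1 w2=1 w0=0 w9=0 clk=1 w8=0
t2.Δ3 w7=0 w3=0 w6=1 w2=1 w0=0 w9=0 clk=1 w8=0
t2.Δ4 w7=0 w3=0 w6=1 w2=1 w0=0 w9=0 clk=1 w8=1
t3.Δ0 w7=0 w3=0 w6=1 w2=1 w0=0 w9=0 clk=1 w8=1
t3.Δ1 w7=0 w3=0 w6=1 w2=1 w0=0 w9=0 clk=0 w8=1
t4.Δ0 w7=0 w3=0 w6=1 w2=1 w0=0 w9=0 clk=0 w8=1
t4.Δ1 w7=0 w3=0 w6=1 w2=1 w0=0 w9=0 clk=1 w8=1
t4.Δ2 w7=0 w3=0 w6=1 w2=1 w0=1 w9=0 clk=1 w8=1
t4.Δ3 w7=0 w3=1 w6=1 w2=1 w0=1 w9=0 clk=1 w8=1
t4.Δ4 w7=0 w3=1 w6=1 w2=1 w0=1 w9=0 clk=1 w8=0
t5.Δ0 w7=0 w3=1 w6=1 w2=1 w0=1 w9=0 clk=1 w8=0
t5.Δ1 w7=0 w3=1 w6=1 w2=1 w0=1 w9=0 clk=0 w8=0
t6.Δ0 w7=0 w3=1 w6=1 w2=1 w0=1 w9=0 clk=0 w8=0
t6.Δ1 w7=0 w3=1 w6=1 w2=1 w0=1 w9=0 clk=1 w8=0
t6.Δ2 w7=0 w3=1 w6=1 w2=1 w0=0 w9=0 clk=1 w8=0
t6.Δ3 w7=0 w3=0 w6=1 w2=1 w0=0 w9=0 clk=1 w8=0
t6.Δ4 w7=0 w3=0 w6=1 w2=1 w0=0 w9=0 clk=1 w8=1
t7.Δ0 w7=0 w3=0 w6=1 w2=1 w0=0 w9=0 clk=1 w8=1
t7.Δ1 w7=0 w3=0 w6=1 w2=1 w0=0 w9=0 clk=0 w8=1
t8.Δ0 w7=0 w3=0 w6=1 w2=1 w0=0 w9=0 clk=0 w8=1
t8.Δ1 w7=0 w3=0 w6=1 w2=1 w0=0 w9=0 clk=1 w8=1
t8.Δ2 w7=0 w3=0 w6=1 w2=1 w0=1 w9=0 clk=1 w8=1
t8.Δ3 w7=0 w3=1 w6=1 w2=1 w0=1 w9=0 clk=1 w8=1
t8.Δ4 w7=0 w3=1 w6=1 w2=1 w0=1 w9=0 clk=1 w8=0
t9.Δ0 w7=0 w3=1 w6=1 w2=1 w0=1 w9=0 clk=1 w8=0
t9.Δ1 w7=0 w3=1 w6=1 w2=1 w0=1 w9=0 clk=0 w8=0
t10.Δ0 w7=0 w3=1 w6=1 w2=1 w0=1 w9=0 clk=0 w8=0
t10.Δ1 w7=0 w3=1 w6=1 w2=1 w0=1 w9=0 clk=1 w8=0
t10.Δ2 w7=0 w3=1 w6=1 w2=1 w0=0 w9=0 clk=1 w8=0
t10.Δ3 w7=0 w3=0 w6=1 w2=1 w0=0 w9=0 clk=1 w8=0
t10.Δ4 w7=0 w3=0 w6=1 w2=1 w0=0 w9=0 clk=1 w8=1
t11.Δ0 w7=0 w3=0 w6=1 w2=1 w0=0 w9=0 clk=1 w8=1
t11.Δ1 w7=0 w3=0 w6=1 w2=1 w0=0 w9=0 clk=0 w8=1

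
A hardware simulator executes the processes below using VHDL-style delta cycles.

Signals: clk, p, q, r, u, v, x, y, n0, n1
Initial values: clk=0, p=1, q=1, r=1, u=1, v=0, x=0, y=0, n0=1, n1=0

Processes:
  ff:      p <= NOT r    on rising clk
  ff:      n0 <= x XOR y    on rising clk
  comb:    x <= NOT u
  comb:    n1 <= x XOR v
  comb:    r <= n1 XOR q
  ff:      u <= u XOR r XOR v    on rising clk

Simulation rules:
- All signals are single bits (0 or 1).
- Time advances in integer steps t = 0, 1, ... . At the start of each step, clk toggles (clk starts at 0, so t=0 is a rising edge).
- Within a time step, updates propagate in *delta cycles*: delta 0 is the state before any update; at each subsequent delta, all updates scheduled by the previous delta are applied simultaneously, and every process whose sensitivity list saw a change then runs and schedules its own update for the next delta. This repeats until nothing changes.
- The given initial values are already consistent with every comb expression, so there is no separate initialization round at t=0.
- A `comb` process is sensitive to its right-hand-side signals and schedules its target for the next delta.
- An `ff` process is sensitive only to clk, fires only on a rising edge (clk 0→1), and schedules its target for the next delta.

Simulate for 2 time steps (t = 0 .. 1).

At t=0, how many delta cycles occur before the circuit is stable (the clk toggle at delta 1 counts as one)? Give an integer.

5

t=0 Δ0: v=0 clk=0 u=1 p=1 x=0 n0=1 q=1 n1=0 y=0 r=1
  Δ1: clk:0→1
  Δ2: u:1→0, p:1→0, n0:1→0
  Δ3: x:0→1
  Δ4: n1:0→1
  Δ5: r:1→0
  (5Δ to stable)
t=1 Δ0: v=0 clk=1 u=0 p=0 x=1 n0=0 q=1 n1=1 y=0 r=0
  Δ1: clk:1→0
  (1Δ to stable)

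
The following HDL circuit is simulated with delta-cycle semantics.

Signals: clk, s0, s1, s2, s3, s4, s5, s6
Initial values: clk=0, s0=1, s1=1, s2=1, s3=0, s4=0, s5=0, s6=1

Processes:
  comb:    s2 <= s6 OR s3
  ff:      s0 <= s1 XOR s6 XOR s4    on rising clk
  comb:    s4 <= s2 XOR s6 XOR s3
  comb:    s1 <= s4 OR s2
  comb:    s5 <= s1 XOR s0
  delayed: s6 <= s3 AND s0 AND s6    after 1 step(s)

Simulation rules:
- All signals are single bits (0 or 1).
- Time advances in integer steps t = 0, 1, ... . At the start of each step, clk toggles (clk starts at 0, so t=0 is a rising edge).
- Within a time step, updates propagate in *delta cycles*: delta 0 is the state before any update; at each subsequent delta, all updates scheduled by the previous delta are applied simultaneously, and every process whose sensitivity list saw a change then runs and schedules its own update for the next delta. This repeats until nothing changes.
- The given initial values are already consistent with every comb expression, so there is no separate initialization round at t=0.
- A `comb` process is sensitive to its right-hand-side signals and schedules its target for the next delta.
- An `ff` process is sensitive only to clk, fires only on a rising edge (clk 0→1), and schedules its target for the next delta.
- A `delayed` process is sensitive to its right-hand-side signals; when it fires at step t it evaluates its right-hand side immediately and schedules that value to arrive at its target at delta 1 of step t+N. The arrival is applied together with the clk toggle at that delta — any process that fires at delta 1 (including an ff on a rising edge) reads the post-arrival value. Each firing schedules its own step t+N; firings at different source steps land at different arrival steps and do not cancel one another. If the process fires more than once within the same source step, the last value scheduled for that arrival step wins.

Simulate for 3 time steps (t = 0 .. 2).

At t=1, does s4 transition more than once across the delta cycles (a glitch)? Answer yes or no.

t=0 Δ0: s3=0 s1=1 s6=1 clk=0 s2=1 s0=1 s5=0 s4=0
  Δ1: clk:0→1
  Δ2: s0:1→0
  Δ3: s5:0→1
  (3Δ to stable)
t=1 Δ0: s3=0 s1=1 s6=1 clk=1 s2=1 s0=0 s5=1 s4=0
  Δ1: s6:1→0, clk:1→0
  Δ2: s2:1→0, s4:0→1
  Δ3: s4:1→0
  Δ4: s1:1→0
  Δ5: s5:1→0
  (5Δ to stable)
t=2 Δ0: s3=0 s1=0 s6=0 clk=0 s2=0 s0=0 s5=0 s4=0
  Δ1: clk:0→1
  (1Δ to stable)

yes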